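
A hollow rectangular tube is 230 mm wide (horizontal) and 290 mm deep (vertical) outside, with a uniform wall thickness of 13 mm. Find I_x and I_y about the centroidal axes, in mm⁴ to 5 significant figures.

Decompose the section into non-overlapping parts with the origin at the bottom-left of its bounding rectangle.
Outer rectangle: 230 × 290, A = 66 700 mm², y = 145 mm, Ī = 467 455 833 mm⁴.
Inner void (subtracted): 204 × 264, A = 53 856 mm², y = 145 mm, Ī = 312 795 648 mm⁴.
By symmetry the centroid is at mid-height, ȳ = 145 mm.
All pieces are centred on the centroidal x-axis, so I = ΣĪ (holes subtracted) = 154 660 185 mm⁴.
Repeating about the centroidal y-axis gives I_y = 107 263 225 mm⁴.

I_x ≈ 1.5466 × 10⁸ mm⁴, I_y ≈ 1.0726 × 10⁸ mm⁴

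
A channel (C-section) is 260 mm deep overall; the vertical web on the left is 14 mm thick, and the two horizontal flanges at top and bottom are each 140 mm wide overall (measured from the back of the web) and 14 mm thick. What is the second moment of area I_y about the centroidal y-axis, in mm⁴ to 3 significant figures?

I_y ≈ 1.35 × 10⁷ mm⁴

Break the section into simple shapes (no overlaps), measuring from the bottom-left corner of the bounding box.
Web: 14 × 260, A = 3 640 mm², x = 7 mm, Ī = 59 453 mm⁴.
Top flange (beyond web): 126 × 14, A = 1 764 mm², x = 77 mm, Ī = 2 333 772 mm⁴.
Bottom flange (beyond web): 126 × 14, A = 1 764 mm², x = 77 mm, Ī = 2 333 772 mm⁴.
Centroid: x̄ = ΣA·x / ΣA = 41.453 mm.
Transfer each piece to the centroidal y-axis using Ī + A·d² with d = x − 41.453:
  web: d = -34.453 mm → contributes +4 380 198 mm⁴
  top flange (beyond web): d = 35.547 mm → contributes +4 562 728 mm⁴
  bottom flange (beyond web): d = 35.547 mm → contributes +4 562 728 mm⁴
Total I = 13 505 654 mm⁴.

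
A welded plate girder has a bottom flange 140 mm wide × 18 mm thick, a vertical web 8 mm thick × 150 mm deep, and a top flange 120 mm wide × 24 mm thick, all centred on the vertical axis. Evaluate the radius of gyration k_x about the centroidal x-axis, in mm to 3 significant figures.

k_x ≈ 79.6 mm

Break the section into simple shapes (no overlaps), measuring from the bottom-left corner of the bounding box.
Bottom plate: 140 × 18, A = 2 520 mm², y = 9 mm, Ī = 68 040 mm⁴.
Web plate: 8 × 150, A = 1 200 mm², y = 93 mm, Ī = 2 250 000 mm⁴.
Top plate: 120 × 24, A = 2 880 mm², y = 180 mm, Ī = 138 240 mm⁴.
Centroid: ȳ = ΣA·y / ΣA = 98.891 mm.
Transfer each piece to the centroidal x-axis using Ī + A·d² with d = y − 98.891:
  bottom plate: d = -89.891 mm → contributes +20 430 586 mm⁴
  web plate: d = -5.8909 mm → contributes +2 291 643 mm⁴
  top plate: d = 81.109 mm → contributes +19 084 852 mm⁴
Total I = 41 807 081 mm⁴.
Radius of gyration: k = √(I/A) = √(41 807 081 / 6 600) = 79.589 mm.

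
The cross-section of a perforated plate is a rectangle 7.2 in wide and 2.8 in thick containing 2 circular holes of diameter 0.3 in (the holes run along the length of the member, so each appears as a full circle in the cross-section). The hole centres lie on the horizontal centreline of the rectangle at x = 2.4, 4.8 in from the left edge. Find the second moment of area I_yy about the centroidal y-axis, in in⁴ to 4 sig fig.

I_yy ≈ 86.89 in⁴

Break the section into simple shapes (no overlaps), measuring from the bottom-left corner of the bounding box.
Plate: 7.2 × 2.8, A = 20.16 in², x = 3.6 in, Ī = 87.0912 in⁴.
Hole 1 (subtracted): ⌀0.3, A = 0.0706858 in², x = 2.4 in, Ī = 0.000397608 in⁴.
Hole 2 (subtracted): ⌀0.3, A = 0.0706858 in², x = 4.8 in, Ī = 0.000397608 in⁴.
By symmetry the centroid is at mid-width, x̄ = 3.6 in.
Transfer each piece to the centroidal y-axis using Ī + A·d² with d = x − 3.6:
  plate: d = 0 in → contributes +87.0912 in⁴
  hole 1: d = -1.2 in → contributes −0.102185 in⁴
  hole 2: d = 1.2 in → contributes −0.102185 in⁴
Total I = 86.8868 in⁴.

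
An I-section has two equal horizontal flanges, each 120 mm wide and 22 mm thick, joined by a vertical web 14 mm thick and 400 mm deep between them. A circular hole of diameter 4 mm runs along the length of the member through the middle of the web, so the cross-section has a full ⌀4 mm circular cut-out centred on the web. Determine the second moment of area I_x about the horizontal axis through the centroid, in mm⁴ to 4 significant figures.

I_x ≈ 3.100 × 10⁸ mm⁴

Split into non-overlapping primitives; take the origin at the lower-left of the bounding box.
Bottom flange: 120 × 22, A = 2 640 mm², y = 11 mm, Ī = 106 480 mm⁴.
Web: 14 × 400, A = 5 600 mm², y = 222 mm, Ī = 74 666 667 mm⁴.
Top flange: 120 × 22, A = 2 640 mm², y = 433 mm, Ī = 106 480 mm⁴.
Hole (subtracted): ⌀4, A = 12.5664 mm², y = 222 mm, Ī = 12.5664 mm⁴.
By symmetry the centroid is at mid-height, ȳ = 222 mm.
Transfer each piece to the horizontal axis through the centroid using Ī + A·d² with d = y − 222:
  bottom flange: d = -211 mm → contributes +117 641 920 mm⁴
  web: d = 0 mm → contributes +74 666 667 mm⁴
  top flange: d = 211 mm → contributes +117 641 920 mm⁴
  hole: d = 0 mm → contributes −12.5664 mm⁴
Total I = 309 950 494 mm⁴.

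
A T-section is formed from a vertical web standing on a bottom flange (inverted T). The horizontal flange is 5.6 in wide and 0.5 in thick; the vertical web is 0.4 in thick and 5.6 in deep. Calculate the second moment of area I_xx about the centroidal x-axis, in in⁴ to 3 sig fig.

I_xx ≈ 17.5 in⁴

Treat the section as a set of non-overlapping primitives; coordinates are from the bounding-box lower-left.
Flange: 5.6 × 0.5, A = 2.8 in², y = 0.25 in, Ī = 0.058333 in⁴.
Web: 0.4 × 5.6, A = 2.24 in², y = 3.3 in, Ī = 5.8539 in⁴.
Centroid: ȳ = ΣA·y / ΣA = 1.6056 in.
Transfer each piece to the centroidal x-axis using Ī + A·d² with d = y − 1.6056:
  flange: d = -1.3556 in → contributes +5.2034 in⁴
  web: d = 1.6944 in → contributes +12.285 in⁴
Total I = 17.489 in⁴.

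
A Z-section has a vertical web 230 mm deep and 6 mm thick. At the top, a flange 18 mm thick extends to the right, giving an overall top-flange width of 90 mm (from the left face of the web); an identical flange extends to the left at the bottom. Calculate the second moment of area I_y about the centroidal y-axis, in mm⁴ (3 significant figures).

Break the section into simple shapes (no overlaps), measuring from the bottom-left corner of the bounding box.
Web: 6 × 230, A = 1 380 mm², x = 87 mm, Ī = 4 140 mm⁴.
Top flange (beyond web): 84 × 18, A = 1 512 mm², x = 132 mm, Ī = 889 056 mm⁴.
Bottom flange (beyond web): 84 × 18, A = 1 512 mm², x = 42 mm, Ī = 889 056 mm⁴.
Centroid: x̄ = ΣA·x / ΣA = 87 mm.
Transfer each piece to the centroidal y-axis using Ī + A·d² with d = x − 87:
  web: d = 0 mm → contributes +4 140 mm⁴
  top flange (beyond web): d = 45 mm → contributes +3 950 856 mm⁴
  bottom flange (beyond web): d = -45 mm → contributes +3 950 856 mm⁴
Total I = 7 905 852 mm⁴.

I_y ≈ 7.91 × 10⁶ mm⁴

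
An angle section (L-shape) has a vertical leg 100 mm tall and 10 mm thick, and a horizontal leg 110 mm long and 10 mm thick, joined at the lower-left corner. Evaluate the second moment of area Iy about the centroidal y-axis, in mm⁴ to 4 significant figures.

Iy ≈ 2.354 × 10⁶ mm⁴

Decompose the section into non-overlapping parts with the origin at the bottom-left of its bounding rectangle.
Vertical leg: 10 × 100, A = 1 000 mm², x = 5 mm, Ī = 8333.33 mm⁴.
Horizontal leg (remainder): 100 × 10, A = 1 000 mm², x = 60 mm, Ī = 833 333 mm⁴.
Centroid: x̄ = ΣA·x / ΣA = 32.5 mm.
Transfer each piece to the centroidal y-axis using Ī + A·d² with d = x − 32.5:
  vertical leg: d = -27.5 mm → contributes +764 583 mm⁴
  horizontal leg (remainder): d = 27.5 mm → contributes +1 589 583 mm⁴
Total I = 2 354 167 mm⁴.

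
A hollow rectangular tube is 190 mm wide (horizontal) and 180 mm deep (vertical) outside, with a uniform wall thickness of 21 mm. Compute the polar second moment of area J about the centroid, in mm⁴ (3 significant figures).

Decompose the section into non-overlapping parts with the origin at the bottom-left of its bounding rectangle.
Outer rectangle: 190 × 180, A = 34 200 mm², y = 90 mm, Ī = 92 340 000 mm⁴.
Inner void (subtracted): 148 × 138, A = 20 424 mm², y = 90 mm, Ī = 32 412 888 mm⁴.
By symmetry the centroid is at mid-height, ȳ = 90 mm.
All pieces are centred on the centroidal x-axis, so I = ΣĪ (holes subtracted) = 59 927 112 mm⁴.
Repeating about the centroidal y-axis gives I_y = 65 604 392 mm⁴.
Polar second moment: J = I_x + I_y = 125 531 504 mm⁴.

J ≈ 1.26 × 10⁸ mm⁴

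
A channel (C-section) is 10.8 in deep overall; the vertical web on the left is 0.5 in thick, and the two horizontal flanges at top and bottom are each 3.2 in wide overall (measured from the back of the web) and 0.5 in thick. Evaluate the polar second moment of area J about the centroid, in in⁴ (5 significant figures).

J ≈ 130.52 in⁴

Treat the section as a set of non-overlapping primitives; coordinates are from the bounding-box lower-left.
Web: 0.5 × 10.8, A = 5.4 in², y = 5.4 in, Ī = 52.488 in⁴.
Top flange (beyond web): 2.7 × 0.5, A = 1.35 in², y = 10.55 in, Ī = 0.028125 in⁴.
Bottom flange (beyond web): 2.7 × 0.5, A = 1.35 in², y = 0.25 in, Ī = 0.028125 in⁴.
By symmetry the centroid is at mid-height, ȳ = 5.4 in.
Transfer each piece to the centroidal x-axis using Ī + A·d² with d = y − 5.4:
  web: d = 0 in → contributes +52.488 in⁴
  top flange (beyond web): d = 5.15 in → contributes +35.8335 in⁴
  bottom flange (beyond web): d = -5.15 in → contributes +35.8335 in⁴
Total I = 124.155 in⁴.
For the y-axis: x̄ = 0.7833333 in.
Repeating about the centroidal y-axis gives I_y = 6.36075 in⁴.
Polar second moment: J = I_x + I_y = 130.5158 in⁴.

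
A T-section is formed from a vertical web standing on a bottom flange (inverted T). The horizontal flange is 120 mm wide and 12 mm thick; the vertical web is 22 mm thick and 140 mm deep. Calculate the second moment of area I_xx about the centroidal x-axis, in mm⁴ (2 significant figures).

Treat the section as a set of non-overlapping primitives; coordinates are from the bounding-box lower-left.
Flange: 120 × 12, A = 1 440 mm², y = 6 mm, Ī = 17 280 mm⁴.
Web: 22 × 140, A = 3 080 mm², y = 82 mm, Ī = 5 030 667 mm⁴.
Centroid: ȳ = ΣA·y / ΣA = 57.79 mm.
Transfer each piece to the centroidal x-axis using Ī + A·d² with d = y − 57.79:
  flange: d = -51.79 mm → contributes +3 879 298 mm⁴
  web: d = 24.21 mm → contributes +6 836 285 mm⁴
Total I = 10 715 583 mm⁴.

I_xx ≈ 1.1 × 10⁷ mm⁴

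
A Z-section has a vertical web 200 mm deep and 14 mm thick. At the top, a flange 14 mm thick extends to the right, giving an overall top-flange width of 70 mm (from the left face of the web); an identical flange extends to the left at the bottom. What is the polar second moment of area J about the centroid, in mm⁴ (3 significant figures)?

J ≈ 2.53 × 10⁷ mm⁴

Treat the section as a set of non-overlapping primitives; coordinates are from the bounding-box lower-left.
Web: 14 × 200, A = 2 800 mm², y = 100 mm, Ī = 9 333 333 mm⁴.
Top flange (beyond web): 56 × 14, A = 784 mm², y = 193 mm, Ī = 12 805 mm⁴.
Bottom flange (beyond web): 56 × 14, A = 784 mm², y = 7 mm, Ī = 12 805 mm⁴.
Centroid: ȳ = ΣA·y / ΣA = 100 mm.
Transfer each piece to the centroidal x-axis using Ī + A·d² with d = y − 100:
  web: d = 0 mm → contributes +9 333 333 mm⁴
  top flange (beyond web): d = 93 mm → contributes +6 793 621 mm⁴
  bottom flange (beyond web): d = -93 mm → contributes +6 793 621 mm⁴
Total I = 22 920 576 mm⁴.
For the y-axis: x̄ = 63 mm.
Repeating about the centroidal y-axis gives I_y = 2 376 304 mm⁴.
Polar second moment: J = I_x + I_y = 25 296 880 mm⁴.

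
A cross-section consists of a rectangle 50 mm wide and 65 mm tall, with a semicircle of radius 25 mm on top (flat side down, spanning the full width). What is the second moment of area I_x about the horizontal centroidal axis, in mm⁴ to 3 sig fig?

I_x ≈ 2.59 × 10⁶ mm⁴

Split into non-overlapping primitives; take the origin at the lower-left of the bounding box.
Rectangular body: 50 × 65, A = 3 250 mm², y = 32.5 mm, Ī = 1 144 271 mm⁴.
Semicircular cap: semicircle r = 25, A = 981.75 mm², y = 75.61 mm, Ī = 42 874 mm⁴.
Centroid: ȳ = ΣA·y / ΣA = 42.501 mm.
Transfer each piece to the horizontal centroidal axis using Ī + A·d² with d = y − 42.501:
  rectangular body: d = -10.001 mm → contributes +1 469 363 mm⁴
  semicircular cap: d = 33.109 mm → contributes +1 119 066 mm⁴
Total I = 2 588 429 mm⁴.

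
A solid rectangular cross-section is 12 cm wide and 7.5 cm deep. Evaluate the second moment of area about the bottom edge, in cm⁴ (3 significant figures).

I_base ≈ 1690 cm⁴

The section: 12 × 7.5, A = 90 cm², y = 3.75 cm, Ī = 421.88 cm⁴.
Transfer it to the base of the section using Ī + A·d² with d = y − 0:
  the section: d = 3.75 cm → contributes +1687.5 cm⁴
Total I = 1687.5 cm⁴.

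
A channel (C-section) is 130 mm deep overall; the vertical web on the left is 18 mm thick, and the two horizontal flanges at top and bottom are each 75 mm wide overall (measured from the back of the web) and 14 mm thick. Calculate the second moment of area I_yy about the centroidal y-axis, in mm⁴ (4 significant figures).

Break the section into simple shapes (no overlaps), measuring from the bottom-left corner of the bounding box.
Web: 18 × 130, A = 2 340 mm², x = 9 mm, Ī = 63 180 mm⁴.
Top flange (beyond web): 57 × 14, A = 798 mm², x = 46.5 mm, Ī = 216 059 mm⁴.
Bottom flange (beyond web): 57 × 14, A = 798 mm², x = 46.5 mm, Ī = 216 059 mm⁴.
Centroid: x̄ = ΣA·x / ΣA = 24.2058 mm.
Transfer each piece to the centroidal y-axis using Ī + A·d² with d = x − 24.2058:
  web: d = -15.2058 mm → contributes +604 226 mm⁴
  top flange (beyond web): d = 22.2942 mm → contributes +612 690 mm⁴
  bottom flange (beyond web): d = 22.2942 mm → contributes +612 690 mm⁴
Total I = 1 829 605 mm⁴.

I_yy ≈ 1.830 × 10⁶ mm⁴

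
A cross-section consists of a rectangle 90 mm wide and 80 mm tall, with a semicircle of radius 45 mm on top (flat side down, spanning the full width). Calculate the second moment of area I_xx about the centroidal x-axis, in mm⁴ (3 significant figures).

Treat the section as a set of non-overlapping primitives; coordinates are from the bounding-box lower-left.
Rectangular body: 90 × 80, A = 7 200 mm², y = 40 mm, Ī = 3 840 000 mm⁴.
Semicircular cap: semicircle r = 45, A = 3180.9 mm², y = 99.099 mm, Ī = 450 072 mm⁴.
Centroid: ȳ = ΣA·y / ΣA = 58.109 mm.
Transfer each piece to the centroidal x-axis using Ī + A·d² with d = y − 58.109:
  rectangular body: d = -18.109 mm → contributes +6 201 075 mm⁴
  semicircular cap: d = 40.99 mm → contributes +5 794 452 mm⁴
Total I = 11 995 526 mm⁴.

I_xx ≈ 1.20 × 10⁷ mm⁴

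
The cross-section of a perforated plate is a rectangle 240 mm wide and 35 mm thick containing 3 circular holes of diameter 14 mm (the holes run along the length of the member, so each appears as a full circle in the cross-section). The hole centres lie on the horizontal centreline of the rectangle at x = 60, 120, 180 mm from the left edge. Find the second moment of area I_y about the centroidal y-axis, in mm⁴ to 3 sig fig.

I_y ≈ 3.92 × 10⁷ mm⁴

Treat the section as a set of non-overlapping primitives; coordinates are from the bounding-box lower-left.
Plate: 240 × 35, A = 8 400 mm², x = 120 mm, Ī = 40 320 000 mm⁴.
Hole 1 (subtracted): ⌀14, A = 153.94 mm², x = 60 mm, Ī = 1885.7 mm⁴.
Hole 2 (subtracted): ⌀14, A = 153.94 mm², x = 120 mm, Ī = 1885.7 mm⁴.
Hole 3 (subtracted): ⌀14, A = 153.94 mm², x = 180 mm, Ī = 1885.7 mm⁴.
By symmetry the centroid is at mid-width, x̄ = 120 mm.
Transfer each piece to the centroidal y-axis using Ī + A·d² with d = x − 120:
  plate: d = 0 mm → contributes +40 320 000 mm⁴
  hole 1: d = -60 mm → contributes −556 063 mm⁴
  hole 2: d = 0 mm → contributes −1885.7 mm⁴
  hole 3: d = 60 mm → contributes −556 063 mm⁴
Total I = 39 205 989 mm⁴.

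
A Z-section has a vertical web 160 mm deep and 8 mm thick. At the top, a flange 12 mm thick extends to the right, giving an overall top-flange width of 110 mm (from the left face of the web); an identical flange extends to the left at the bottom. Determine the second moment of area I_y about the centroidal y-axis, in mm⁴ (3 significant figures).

I_y ≈ 9.53 × 10⁶ mm⁴

Treat the section as a set of non-overlapping primitives; coordinates are from the bounding-box lower-left.
Web: 8 × 160, A = 1 280 mm², x = 106 mm, Ī = 6826.7 mm⁴.
Top flange (beyond web): 102 × 12, A = 1 224 mm², x = 161 mm, Ī = 1 061 208 mm⁴.
Bottom flange (beyond web): 102 × 12, A = 1 224 mm², x = 51 mm, Ī = 1 061 208 mm⁴.
Centroid: x̄ = ΣA·x / ΣA = 106 mm.
Transfer each piece to the centroidal y-axis using Ī + A·d² with d = x − 106:
  web: d = 0 mm → contributes +6826.7 mm⁴
  top flange (beyond web): d = 55 mm → contributes +4 763 808 mm⁴
  bottom flange (beyond web): d = -55 mm → contributes +4 763 808 mm⁴
Total I = 9 534 443 mm⁴.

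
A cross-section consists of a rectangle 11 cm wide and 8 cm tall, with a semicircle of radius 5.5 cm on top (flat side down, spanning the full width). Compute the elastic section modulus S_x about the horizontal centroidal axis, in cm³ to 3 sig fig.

S_x ≈ 248 cm³

Split into non-overlapping primitives; take the origin at the lower-left of the bounding box.
Rectangular body: 11 × 8, A = 88 cm², y = 4 cm, Ī = 469.33 cm⁴.
Semicircular cap: semicircle r = 5.5, A = 47.517 cm², y = 10.334 cm, Ī = 100.43 cm⁴.
Centroid: ȳ = ΣA·y / ΣA = 6.221 cm.
Transfer each piece to the horizontal centroidal axis using Ī + A·d² with d = y − 6.221:
  rectangular body: d = -2.221 cm → contributes +903.43 cm⁴
  semicircular cap: d = 4.1133 cm → contributes +904.37 cm⁴
Total I = 1807.8 cm⁴.
Extreme fibre distance c = 7.279 cm; S = I/c = 248.36 cm³.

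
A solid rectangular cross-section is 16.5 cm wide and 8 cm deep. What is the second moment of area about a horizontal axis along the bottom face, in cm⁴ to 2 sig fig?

The section: 16.5 × 8, A = 132 cm², y = 4 cm, Ī = 704 cm⁴.
Transfer it to the base of the section using Ī + A·d² with d = y − 0:
  the section: d = 4 cm → contributes +2 816 cm⁴
Total I = 2 816 cm⁴.

I_base ≈ 2800 cm⁴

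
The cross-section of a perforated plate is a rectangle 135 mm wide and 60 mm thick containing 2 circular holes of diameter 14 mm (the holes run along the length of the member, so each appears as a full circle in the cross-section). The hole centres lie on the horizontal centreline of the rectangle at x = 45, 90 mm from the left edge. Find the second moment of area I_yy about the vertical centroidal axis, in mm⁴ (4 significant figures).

Split into non-overlapping primitives; take the origin at the lower-left of the bounding box.
Plate: 135 × 60, A = 8 100 mm², x = 67.5 mm, Ī = 12 301 875 mm⁴.
Hole 1 (subtracted): ⌀14, A = 153.938 mm², x = 45 mm, Ī = 1885.74 mm⁴.
Hole 2 (subtracted): ⌀14, A = 153.938 mm², x = 90 mm, Ī = 1885.74 mm⁴.
By symmetry the centroid is at mid-width, x̄ = 67.5 mm.
Transfer each piece to the vertical centroidal axis using Ī + A·d² with d = x − 67.5:
  plate: d = 0 mm → contributes +12 301 875 mm⁴
  hole 1: d = -22.5 mm → contributes −79816.9 mm⁴
  hole 2: d = 22.5 mm → contributes −79816.9 mm⁴
Total I = 12 142 241 mm⁴.

I_yy ≈ 1.214 × 10⁷ mm⁴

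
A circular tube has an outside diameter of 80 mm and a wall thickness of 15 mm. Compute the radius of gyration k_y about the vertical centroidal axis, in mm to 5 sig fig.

Split into non-overlapping primitives; take the origin at the lower-left of the bounding box.
Outer circle: ⌀80, A = 5026.548 mm², x = 40 mm, Ī = 2 010 619 mm⁴.
Bore (subtracted): ⌀50, A = 1963.495 mm², x = 40 mm, Ī = 306796.2 mm⁴.
By symmetry the centroid is at mid-width, x̄ = 40 mm.
All pieces are centred on the vertical centroidal axis, so I = ΣĪ (holes subtracted) = 1 703 823 mm⁴.
Radius of gyration: k = √(I/A) = √(1 703 823 / 3063.053) = 23.58495 mm.

k_y ≈ 23.585 mm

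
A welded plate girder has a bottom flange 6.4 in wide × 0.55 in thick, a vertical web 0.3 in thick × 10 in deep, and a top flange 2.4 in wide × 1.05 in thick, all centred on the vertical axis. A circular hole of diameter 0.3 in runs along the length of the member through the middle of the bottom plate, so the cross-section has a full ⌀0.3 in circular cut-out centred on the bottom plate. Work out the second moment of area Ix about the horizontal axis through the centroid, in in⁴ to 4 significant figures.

Ix ≈ 196.2 in⁴

Break the section into simple shapes (no overlaps), measuring from the bottom-left corner of the bounding box.
Bottom plate: 6.4 × 0.55, A = 3.52 in², y = 0.275 in, Ī = 0.0887333 in⁴.
Web plate: 0.3 × 10, A = 3 in², y = 5.55 in, Ī = 25 in⁴.
Top plate: 2.4 × 1.05, A = 2.52 in², y = 11.075 in, Ī = 0.231525 in⁴.
Hole (subtracted): ⌀0.3, A = 0.0706858 in², y = 0.275 in, Ī = 0.000397608 in⁴.
Centroid: ȳ = ΣA·y / ΣA = 5.07369 in.
Transfer each piece to the horizontal axis through the centroid using Ī + A·d² with d = y − 5.07369:
  bottom plate: d = -4.79869 in → contributes +81.1454 in⁴
  web plate: d = 0.476305 in → contributes +25.6806 in⁴
  top plate: d = 6.00131 in → contributes +90.991 in⁴
  hole: d = -4.79869 in → contributes −1.62811 in⁴
Total I = 196.189 in⁴.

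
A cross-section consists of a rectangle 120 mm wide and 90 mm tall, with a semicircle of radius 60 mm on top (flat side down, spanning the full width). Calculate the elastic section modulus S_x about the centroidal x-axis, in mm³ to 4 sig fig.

S_x ≈ 3.360 × 10⁵ mm³

Break the section into simple shapes (no overlaps), measuring from the bottom-left corner of the bounding box.
Rectangular body: 120 × 90, A = 10 800 mm², y = 45 mm, Ī = 7 290 000 mm⁴.
Semicircular cap: semicircle r = 60, A = 5654.87 mm², y = 115.465 mm, Ī = 1 422 450 mm⁴.
Centroid: ȳ = ΣA·y / ΣA = 69.2159 mm.
Transfer each piece to the centroidal x-axis using Ī + A·d² with d = y − 69.2159:
  rectangular body: d = -24.2159 mm → contributes +13 623 213 mm⁴
  semicircular cap: d = 46.2489 mm → contributes +13 517 996 mm⁴
Total I = 27 141 210 mm⁴.
Extreme fibre distance c = 80.7841 mm; S = I/c = 335 972 mm³.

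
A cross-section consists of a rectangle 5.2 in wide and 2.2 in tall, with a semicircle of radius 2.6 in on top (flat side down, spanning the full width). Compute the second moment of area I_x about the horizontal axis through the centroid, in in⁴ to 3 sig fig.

Treat the section as a set of non-overlapping primitives; coordinates are from the bounding-box lower-left.
Rectangular body: 5.2 × 2.2, A = 11.44 in², y = 1.1 in, Ī = 4.6141 in⁴.
Semicircular cap: semicircle r = 2.6, A = 10.619 in², y = 3.3035 in, Ī = 5.0156 in⁴.
Centroid: ȳ = ΣA·y / ΣA = 2.1607 in.
Transfer each piece to the horizontal axis through the centroid using Ī + A·d² with d = y − 2.1607:
  rectangular body: d = -1.0607 in → contributes +17.485 in⁴
  semicircular cap: d = 1.1428 in → contributes +18.883 in⁴
Total I = 36.368 in⁴.

I_x ≈ 36.4 in⁴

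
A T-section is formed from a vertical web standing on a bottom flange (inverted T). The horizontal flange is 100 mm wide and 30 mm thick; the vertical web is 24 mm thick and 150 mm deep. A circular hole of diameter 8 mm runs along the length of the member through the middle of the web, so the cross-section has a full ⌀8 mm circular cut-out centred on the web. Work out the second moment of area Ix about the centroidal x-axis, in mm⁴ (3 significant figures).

Ix ≈ 2.01 × 10⁷ mm⁴

Break the section into simple shapes (no overlaps), measuring from the bottom-left corner of the bounding box.
Flange: 100 × 30, A = 3 000 mm², y = 15 mm, Ī = 225 000 mm⁴.
Web: 24 × 150, A = 3 600 mm², y = 105 mm, Ī = 6 750 000 mm⁴.
Hole (subtracted): ⌀8, A = 50.265 mm², y = 105 mm, Ī = 201.06 mm⁴.
Centroid: ȳ = ΣA·y / ΣA = 63.777 mm.
Transfer each piece to the centroidal x-axis using Ī + A·d² with d = y − 63.777:
  flange: d = -48.777 mm → contributes +7 362 574 mm⁴
  web: d = 41.223 mm → contributes +12 867 622 mm⁴
  hole: d = 41.223 mm → contributes −85 619 mm⁴
Total I = 20 144 577 mm⁴.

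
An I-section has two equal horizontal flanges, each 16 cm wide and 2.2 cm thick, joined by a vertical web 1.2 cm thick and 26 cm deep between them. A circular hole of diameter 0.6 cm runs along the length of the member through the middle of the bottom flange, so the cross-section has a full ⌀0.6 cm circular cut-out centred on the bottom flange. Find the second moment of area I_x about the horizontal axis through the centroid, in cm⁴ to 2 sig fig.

I_x ≈ 1.6 × 10⁴ cm⁴

Break the section into simple shapes (no overlaps), measuring from the bottom-left corner of the bounding box.
Bottom flange: 16 × 2.2, A = 35.2 cm², y = 1.1 cm, Ī = 14.2 cm⁴.
Web: 1.2 × 26, A = 31.2 cm², y = 15.2 cm, Ī = 1 758 cm⁴.
Top flange: 16 × 2.2, A = 35.2 cm², y = 29.3 cm, Ī = 14.2 cm⁴.
Hole (subtracted): ⌀0.6, A = 0.2827 cm², y = 1.1 cm, Ī = 0.006362 cm⁴.
Centroid: ȳ = ΣA·y / ΣA = 15.24 cm.
Transfer each piece to the horizontal axis through the centroid using Ī + A·d² with d = y − 15.24:
  bottom flange: d = -14.14 cm → contributes +7 051 cm⁴
  web: d = -0.03935 cm → contributes +1 758 cm⁴
  top flange: d = 14.06 cm → contributes +6 973 cm⁴
  hole: d = -14.14 cm → contributes −56.53 cm⁴
Total I = 15 726 cm⁴.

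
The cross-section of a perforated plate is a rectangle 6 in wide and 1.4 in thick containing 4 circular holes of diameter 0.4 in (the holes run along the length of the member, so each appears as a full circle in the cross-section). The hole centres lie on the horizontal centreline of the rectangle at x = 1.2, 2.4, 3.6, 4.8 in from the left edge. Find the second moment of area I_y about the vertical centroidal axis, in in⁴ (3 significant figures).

Split into non-overlapping primitives; take the origin at the lower-left of the bounding box.
Plate: 6 × 1.4, A = 8.4 in², x = 3 in, Ī = 25.2 in⁴.
Hole 1 (subtracted): ⌀0.4, A = 0.12566 in², x = 1.2 in, Ī = 0.0012566 in⁴.
Hole 2 (subtracted): ⌀0.4, A = 0.12566 in², x = 2.4 in, Ī = 0.0012566 in⁴.
Hole 3 (subtracted): ⌀0.4, A = 0.12566 in², x = 3.6 in, Ī = 0.0012566 in⁴.
Hole 4 (subtracted): ⌀0.4, A = 0.12566 in², x = 4.8 in, Ī = 0.0012566 in⁴.
By symmetry the centroid is at mid-width, x̄ = 3 in.
Transfer each piece to the vertical centroidal axis using Ī + A·d² with d = x − 3:
  plate: d = 0 in → contributes +25.2 in⁴
  hole 1: d = -1.8 in → contributes −0.40841 in⁴
  hole 2: d = -0.6 in → contributes −0.046496 in⁴
  hole 3: d = 0.6 in → contributes −0.046496 in⁴
  hole 4: d = 1.8 in → contributes −0.40841 in⁴
Total I = 24.29 in⁴.

I_y ≈ 24.3 in⁴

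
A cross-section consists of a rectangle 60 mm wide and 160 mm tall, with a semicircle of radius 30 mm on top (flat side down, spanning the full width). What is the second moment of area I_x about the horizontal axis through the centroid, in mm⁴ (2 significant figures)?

Break the section into simple shapes (no overlaps), measuring from the bottom-left corner of the bounding box.
Rectangular body: 60 × 160, A = 9 600 mm², y = 80 mm, Ī = 20 480 000 mm⁴.
Semicircular cap: semicircle r = 30, A = 1 414 mm², y = 172.7 mm, Ī = 88 903 mm⁴.
Centroid: ȳ = ΣA·y / ΣA = 91.9 mm.
Transfer each piece to the horizontal axis through the centroid using Ī + A·d² with d = y − 91.9:
  rectangular body: d = -11.9 mm → contributes +21 840 164 mm⁴
  semicircular cap: d = 80.83 mm → contributes +9 325 245 mm⁴
Total I = 31 165 409 mm⁴.

I_x ≈ 3.1 × 10⁷ mm⁴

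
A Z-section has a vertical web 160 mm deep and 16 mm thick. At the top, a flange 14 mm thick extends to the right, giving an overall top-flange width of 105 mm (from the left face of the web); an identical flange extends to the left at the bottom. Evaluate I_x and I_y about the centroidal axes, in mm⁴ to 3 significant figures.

I_x ≈ 1.88 × 10⁷ mm⁴, I_y ≈ 8.57 × 10⁶ mm⁴

Treat the section as a set of non-overlapping primitives; coordinates are from the bounding-box lower-left.
Web: 16 × 160, A = 2 560 mm², y = 80 mm, Ī = 5 461 333 mm⁴.
Top flange (beyond web): 89 × 14, A = 1 246 mm², y = 153 mm, Ī = 20 351 mm⁴.
Bottom flange (beyond web): 89 × 14, A = 1 246 mm², y = 7 mm, Ī = 20 351 mm⁴.
Centroid: ȳ = ΣA·y / ΣA = 80 mm.
Transfer each piece to the centroidal x-axis using Ī + A·d² with d = y − 80:
  web: d = 0 mm → contributes +5 461 333 mm⁴
  top flange (beyond web): d = 73 mm → contributes +6 660 285 mm⁴
  bottom flange (beyond web): d = -73 mm → contributes +6 660 285 mm⁴
Total I = 18 781 904 mm⁴.
For the y-axis: x̄ = 97 mm.
Repeating about the centroidal y-axis gives I_y = 8 568 116 mm⁴.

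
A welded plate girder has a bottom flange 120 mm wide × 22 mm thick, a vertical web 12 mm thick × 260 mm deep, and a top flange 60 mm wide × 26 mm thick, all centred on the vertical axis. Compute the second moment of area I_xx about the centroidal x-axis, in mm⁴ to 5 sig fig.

I_xx ≈ 9.9117 × 10⁷ mm⁴

Treat the section as a set of non-overlapping primitives; coordinates are from the bounding-box lower-left.
Bottom plate: 120 × 22, A = 2 640 mm², y = 11 mm, Ī = 106 480 mm⁴.
Web plate: 12 × 260, A = 3 120 mm², y = 152 mm, Ī = 17 576 000 mm⁴.
Top plate: 60 × 26, A = 1 560 mm², y = 295 mm, Ī = 87 880 mm⁴.
Centroid: ȳ = ΣA·y / ΣA = 131.623 mm.
Transfer each piece to the centroidal x-axis using Ī + A·d² with d = y − 131.623:
  bottom plate: d = -120.623 mm → contributes +38 518 206 mm⁴
  web plate: d = 20.37705 mm → contributes +18 871 499 mm⁴
  top plate: d = 163.377 mm → contributes +41 727 494 mm⁴
Total I = 99 117 199 mm⁴.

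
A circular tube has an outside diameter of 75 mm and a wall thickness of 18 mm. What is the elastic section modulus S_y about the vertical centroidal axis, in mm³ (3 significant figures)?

Split into non-overlapping primitives; take the origin at the lower-left of the bounding box.
Outer circle: ⌀75, A = 4417.9 mm², x = 37.5 mm, Ī = 1 553 156 mm⁴.
Bore (subtracted): ⌀39, A = 1194.6 mm², x = 37.5 mm, Ī = 113 561 mm⁴.
By symmetry the centroid is at mid-width, x̄ = 37.5 mm.
All pieces are centred on the vertical centroidal axis, so I = ΣĪ (holes subtracted) = 1 439 595 mm⁴.
Extreme fibre distance c = 37.5 mm; S = I/c = 38 389 mm³.

S_y ≈ 3.84 × 10⁴ mm³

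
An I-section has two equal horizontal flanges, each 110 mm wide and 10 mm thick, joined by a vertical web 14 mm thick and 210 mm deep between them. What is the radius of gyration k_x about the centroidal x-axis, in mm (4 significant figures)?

k_x ≈ 85.35 mm

Break the section into simple shapes (no overlaps), measuring from the bottom-left corner of the bounding box.
Bottom flange: 110 × 10, A = 1 100 mm², y = 5 mm, Ī = 9166.67 mm⁴.
Web: 14 × 210, A = 2 940 mm², y = 115 mm, Ī = 10 804 500 mm⁴.
Top flange: 110 × 10, A = 1 100 mm², y = 225 mm, Ī = 9166.67 mm⁴.
By symmetry the centroid is at mid-height, ȳ = 115 mm.
Transfer each piece to the centroidal x-axis using Ī + A·d² with d = y − 115:
  bottom flange: d = -110 mm → contributes +13 319 167 mm⁴
  web: d = 0 mm → contributes +10 804 500 mm⁴
  top flange: d = 110 mm → contributes +13 319 167 mm⁴
Total I = 37 442 833 mm⁴.
Radius of gyration: k = √(I/A) = √(37 442 833 / 5 140) = 85.3499 mm.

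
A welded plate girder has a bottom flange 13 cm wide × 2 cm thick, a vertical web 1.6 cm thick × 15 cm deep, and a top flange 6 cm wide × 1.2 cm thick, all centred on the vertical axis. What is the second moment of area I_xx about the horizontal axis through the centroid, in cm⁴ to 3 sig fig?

Decompose the section into non-overlapping parts with the origin at the bottom-left of its bounding rectangle.
Bottom plate: 13 × 2, A = 26 cm², y = 1 cm, Ī = 8.6667 cm⁴.
Web plate: 1.6 × 15, A = 24 cm², y = 9.5 cm, Ī = 450 cm⁴.
Top plate: 6 × 1.2, A = 7.2 cm², y = 17.6 cm, Ī = 0.864 cm⁴.
Centroid: ȳ = ΣA·y / ΣA = 6.6559 cm.
Transfer each piece to the horizontal axis through the centroid using Ī + A·d² with d = y − 6.6559:
  bottom plate: d = -5.6559 cm → contributes +840.4 cm⁴
  web plate: d = 2.8441 cm → contributes +644.13 cm⁴
  top plate: d = 10.944 cm → contributes +863.22 cm⁴
Total I = 2347.8 cm⁴.

I_xx ≈ 2350 cm⁴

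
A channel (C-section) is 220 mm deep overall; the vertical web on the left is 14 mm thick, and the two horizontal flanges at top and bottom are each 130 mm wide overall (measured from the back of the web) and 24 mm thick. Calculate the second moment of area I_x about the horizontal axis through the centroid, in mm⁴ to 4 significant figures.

I_x ≈ 6.617 × 10⁷ mm⁴

Break the section into simple shapes (no overlaps), measuring from the bottom-left corner of the bounding box.
Web: 14 × 220, A = 3 080 mm², y = 110 mm, Ī = 12 422 667 mm⁴.
Top flange (beyond web): 116 × 24, A = 2 784 mm², y = 208 mm, Ī = 133 632 mm⁴.
Bottom flange (beyond web): 116 × 24, A = 2 784 mm², y = 12 mm, Ī = 133 632 mm⁴.
By symmetry the centroid is at mid-height, ȳ = 110 mm.
Transfer each piece to the horizontal axis through the centroid using Ī + A·d² with d = y − 110:
  web: d = 0 mm → contributes +12 422 667 mm⁴
  top flange (beyond web): d = 98 mm → contributes +26 871 168 mm⁴
  bottom flange (beyond web): d = -98 mm → contributes +26 871 168 mm⁴
Total I = 66 165 003 mm⁴.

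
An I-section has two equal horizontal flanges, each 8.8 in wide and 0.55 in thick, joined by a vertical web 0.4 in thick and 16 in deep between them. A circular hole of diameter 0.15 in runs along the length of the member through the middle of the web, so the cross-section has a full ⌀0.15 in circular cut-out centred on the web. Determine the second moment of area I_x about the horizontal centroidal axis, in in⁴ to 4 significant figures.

I_x ≈ 799.6 in⁴

Decompose the section into non-overlapping parts with the origin at the bottom-left of its bounding rectangle.
Bottom flange: 8.8 × 0.55, A = 4.84 in², y = 0.275 in, Ī = 0.122008 in⁴.
Web: 0.4 × 16, A = 6.4 in², y = 8.55 in, Ī = 136.533 in⁴.
Top flange: 8.8 × 0.55, A = 4.84 in², y = 16.825 in, Ī = 0.122008 in⁴.
Hole (subtracted): ⌀0.15, A = 0.0176715 in², y = 8.55 in, Ī = 0.0000248505 in⁴.
By symmetry the centroid is at mid-height, ȳ = 8.55 in.
Transfer each piece to the horizontal centroidal axis using Ī + A·d² with d = y − 8.55:
  bottom flange: d = -8.275 in → contributes +331.544 in⁴
  web: d = 0 in → contributes +136.533 in⁴
  top flange: d = 8.275 in → contributes +331.544 in⁴
  hole: d = 0 in → contributes −0.0000248505 in⁴
Total I = 799.621 in⁴.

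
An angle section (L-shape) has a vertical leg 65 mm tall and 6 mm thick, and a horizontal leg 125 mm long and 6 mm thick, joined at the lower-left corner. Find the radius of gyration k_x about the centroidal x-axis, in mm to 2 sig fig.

Break the section into simple shapes (no overlaps), measuring from the bottom-left corner of the bounding box.
Vertical leg: 6 × 65, A = 390 mm², y = 32.5 mm, Ī = 137 313 mm⁴.
Horizontal leg (remainder): 119 × 6, A = 714 mm², y = 3 mm, Ī = 2 142 mm⁴.
Centroid: ȳ = ΣA·y / ΣA = 13.42 mm.
Transfer each piece to the centroidal x-axis using Ī + A·d² with d = y − 13.42:
  vertical leg: d = 19.08 mm → contributes +279 273 mm⁴
  horizontal leg (remainder): d = -10.42 mm → contributes +79 683 mm⁴
Total I = 358 956 mm⁴.
Radius of gyration: k = √(I/A) = √(358 956 / 1 104) = 18.03 mm.

k_x ≈ 18 mm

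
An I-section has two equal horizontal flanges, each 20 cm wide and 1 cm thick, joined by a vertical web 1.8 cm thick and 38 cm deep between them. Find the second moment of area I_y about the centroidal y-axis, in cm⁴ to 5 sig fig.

I_y ≈ 1351.8 cm⁴

Treat the section as a set of non-overlapping primitives; coordinates are from the bounding-box lower-left.
Bottom flange: 20 × 1, A = 20 cm², x = 10 cm, Ī = 666.6667 cm⁴.
Web: 1.8 × 38, A = 68.4 cm², x = 10 cm, Ī = 18.468 cm⁴.
Top flange: 20 × 1, A = 20 cm², x = 10 cm, Ī = 666.6667 cm⁴.
By symmetry the centroid is at mid-width, x̄ = 10 cm.
All pieces are centred on the centroidal y-axis, so I = ΣĪ = 1351.801 cm⁴.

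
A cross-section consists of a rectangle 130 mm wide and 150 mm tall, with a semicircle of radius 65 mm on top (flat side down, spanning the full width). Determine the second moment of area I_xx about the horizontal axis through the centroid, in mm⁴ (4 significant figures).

I_xx ≈ 9.063 × 10⁷ mm⁴

Break the section into simple shapes (no overlaps), measuring from the bottom-left corner of the bounding box.
Rectangular body: 130 × 150, A = 19 500 mm², y = 75 mm, Ī = 36 562 500 mm⁴.
Semicircular cap: semicircle r = 65, A = 6636.61 mm², y = 177.587 mm, Ī = 1 959 230 mm⁴.
Centroid: ȳ = ΣA·y / ΣA = 101.049 mm.
Transfer each piece to the horizontal axis through the centroid using Ī + A·d² with d = y − 101.049:
  rectangular body: d = -26.0489 mm → contributes +49 794 106 mm⁴
  semicircular cap: d = 76.538 mm → contributes +40 836 933 mm⁴
Total I = 90 631 040 mm⁴.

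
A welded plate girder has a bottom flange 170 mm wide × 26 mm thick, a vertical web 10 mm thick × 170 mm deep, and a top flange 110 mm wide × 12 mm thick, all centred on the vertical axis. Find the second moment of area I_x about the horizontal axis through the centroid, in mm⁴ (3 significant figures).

I_x ≈ 4.46 × 10⁷ mm⁴

Break the section into simple shapes (no overlaps), measuring from the bottom-left corner of the bounding box.
Bottom plate: 170 × 26, A = 4 420 mm², y = 13 mm, Ī = 248 993 mm⁴.
Web plate: 10 × 170, A = 1 700 mm², y = 111 mm, Ī = 4 094 167 mm⁴.
Top plate: 110 × 12, A = 1 320 mm², y = 202 mm, Ī = 15 840 mm⁴.
Centroid: ȳ = ΣA·y / ΣA = 68.925 mm.
Transfer each piece to the horizontal axis through the centroid using Ī + A·d² with d = y − 68.925:
  bottom plate: d = -55.925 mm → contributes +14 072 877 mm⁴
  web plate: d = 42.075 mm → contributes +7 103 725 mm⁴
  top plate: d = 133.08 mm → contributes +23 391 756 mm⁴
Total I = 44 568 358 mm⁴.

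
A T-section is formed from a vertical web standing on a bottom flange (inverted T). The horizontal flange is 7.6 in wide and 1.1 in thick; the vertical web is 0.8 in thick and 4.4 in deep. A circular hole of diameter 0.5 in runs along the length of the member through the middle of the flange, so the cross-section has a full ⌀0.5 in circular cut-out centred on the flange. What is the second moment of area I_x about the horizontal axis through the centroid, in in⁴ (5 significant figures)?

Decompose the section into non-overlapping parts with the origin at the bottom-left of its bounding rectangle.
Flange: 7.6 × 1.1, A = 8.36 in², y = 0.55 in, Ī = 0.8429667 in⁴.
Web: 0.8 × 4.4, A = 3.52 in², y = 3.3 in, Ī = 5.678933 in⁴.
Hole (subtracted): ⌀0.5, A = 0.1963495 in², y = 0.55 in, Ī = 0.003067962 in⁴.
Centroid: ȳ = ΣA·y / ΣA = 1.378508 in.
Transfer each piece to the horizontal axis through the centroid using Ī + A·d² with d = y − 1.378508:
  flange: d = -0.8285082 in → contributes +6.581486 in⁴
  web: d = 1.921492 in → contributes +18.67523 in⁴
  hole: d = -0.8285082 in → contributes −0.1378474 in⁴
Total I = 25.11887 in⁴.

I_x ≈ 25.119 in⁴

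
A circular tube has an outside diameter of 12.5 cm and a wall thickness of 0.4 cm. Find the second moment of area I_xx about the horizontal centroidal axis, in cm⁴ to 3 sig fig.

Split into non-overlapping primitives; take the origin at the lower-left of the bounding box.
Outer circle: ⌀12.5, A = 122.72 cm², y = 6.25 cm, Ī = 1198.4 cm⁴.
Bore (subtracted): ⌀11.7, A = 107.51 cm², y = 6.25 cm, Ī = 919.84 cm⁴.
By symmetry the centroid is at mid-height, ȳ = 6.25 cm.
All pieces are centred on the horizontal centroidal axis, so I = ΣĪ (holes subtracted) = 278.58 cm⁴.

I_xx ≈ 279 cm⁴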